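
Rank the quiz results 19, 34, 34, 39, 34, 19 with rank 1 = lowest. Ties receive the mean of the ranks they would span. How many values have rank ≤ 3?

2

Sorted (ascending): 19, 19, 34, 34, 34, 39
The 2 values of 19 occupy positions 1–2 → average rank (1+2)/2 = 1.5.
The 3 values of 34 occupy positions 3–5 → average rank 4.
Ranks ≤ 3: {1.5, 1.5} → 2 values.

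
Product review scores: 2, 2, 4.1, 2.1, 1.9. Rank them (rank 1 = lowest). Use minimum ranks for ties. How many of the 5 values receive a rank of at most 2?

3

Sorted (ascending): 1.9, 2, 2, 2.1, 4.1
The 2 values of 2 occupy positions 2–3 → each gets rank 2.
Ranks ≤ 2: {1, 2, 2} → 3 values.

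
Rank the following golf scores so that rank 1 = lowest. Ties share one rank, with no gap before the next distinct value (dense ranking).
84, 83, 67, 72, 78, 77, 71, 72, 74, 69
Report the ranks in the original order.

Sorted (ascending): 67, 69, 71, 72, 72, 74, 77, 78, 83, 84
The 2 values of 72 share dense rank 4.
Remaining distinct values take the next consecutive integers.

9, 8, 1, 4, 7, 6, 3, 4, 5, 2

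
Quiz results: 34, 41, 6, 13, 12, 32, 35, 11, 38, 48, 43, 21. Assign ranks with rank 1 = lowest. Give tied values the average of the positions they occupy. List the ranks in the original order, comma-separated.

7, 10, 1, 4, 3, 6, 8, 2, 9, 12, 11, 5

Sorted (ascending): 6, 11, 12, 13, 21, 32, 34, 35, 38, 41, 43, 48
No ties — each value takes its position as its rank.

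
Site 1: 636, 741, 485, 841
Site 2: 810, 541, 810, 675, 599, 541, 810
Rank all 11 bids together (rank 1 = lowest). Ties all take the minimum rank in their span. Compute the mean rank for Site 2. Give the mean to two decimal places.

5.43

Sorted (ascending): 485, 541, 541, 599, 636, 675, 741, 810, 810, 810, 841
The 2 values of 541 occupy positions 2–3 → each gets rank 2.
The 3 values of 810 occupy positions 8–10 → each gets rank 8.
Site 2 values → pooled ranks: 810→8, 541→2, 810→8, 675→6, 599→4, 541→2, 810→8
Mean rank = (8 + 2 + 8 + 6 + 4 + 2 + 8) / 7 = 5.43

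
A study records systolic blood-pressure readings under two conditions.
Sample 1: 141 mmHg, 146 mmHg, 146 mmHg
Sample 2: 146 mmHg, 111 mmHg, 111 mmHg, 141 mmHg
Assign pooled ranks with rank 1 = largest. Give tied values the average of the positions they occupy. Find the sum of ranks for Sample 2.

Sorted (descending): 146, 146, 146, 141, 141, 111, 111
The 3 values of 146 occupy positions 1–3 → average rank 2.
The 2 values of 141 occupy positions 4–5 → average rank (4+5)/2 = 4.5.
The 2 values of 111 occupy positions 6–7 → average rank (6+7)/2 = 6.5.
Sample 2 values → pooled ranks: 146→2, 111→6.5, 111→6.5, 141→4.5
Rank sum = 2 + 6.5 + 6.5 + 4.5 = 19.5

19.5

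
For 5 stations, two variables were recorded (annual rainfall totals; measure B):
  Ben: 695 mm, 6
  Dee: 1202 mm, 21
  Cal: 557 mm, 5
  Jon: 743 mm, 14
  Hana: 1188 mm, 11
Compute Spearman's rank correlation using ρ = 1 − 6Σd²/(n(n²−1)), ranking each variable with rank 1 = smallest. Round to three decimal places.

0.900

Ranks of variable 1: 2, 5, 1, 3, 4
Ranks of variable 2: 2, 5, 1, 4, 3
d = r₁ − r₂: 0, 0, 0, -1, 1
d²: 0, 0, 0, 1, 1; Σd² = 2
ρ = 1 − 6·2/(5·24) = 1 − 12/120 = 0.900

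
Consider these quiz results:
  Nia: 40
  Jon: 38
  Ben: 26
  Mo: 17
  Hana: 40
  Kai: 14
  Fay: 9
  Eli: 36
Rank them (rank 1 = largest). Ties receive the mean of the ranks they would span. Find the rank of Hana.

Sorted (descending): 40, 40, 38, 36, 26, 17, 14, 9
The 2 values of 40 occupy positions 1–2 → average rank (1+2)/2 = 1.5.
Hana has value 40 → rank 1.5.

1.5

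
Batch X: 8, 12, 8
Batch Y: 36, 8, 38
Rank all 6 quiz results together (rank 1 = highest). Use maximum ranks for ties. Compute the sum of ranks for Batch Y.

9

Sorted (descending): 38, 36, 12, 8, 8, 8
The 3 values of 8 occupy positions 4–6 → each gets rank 6.
Batch Y values → pooled ranks: 36→2, 8→6, 38→1
Rank sum = 2 + 6 + 1 = 9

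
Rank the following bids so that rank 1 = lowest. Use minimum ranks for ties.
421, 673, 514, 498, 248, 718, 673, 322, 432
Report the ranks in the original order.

3, 7, 6, 5, 1, 9, 7, 2, 4

Sorted (ascending): 248, 322, 421, 432, 498, 514, 673, 673, 718
The 2 values of 673 occupy positions 7–8 → each gets rank 7.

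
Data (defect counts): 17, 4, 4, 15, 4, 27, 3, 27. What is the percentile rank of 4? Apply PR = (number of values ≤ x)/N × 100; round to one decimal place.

50.0

N = 8.
Strictly below 4: 1. Equal to 4: 3.
PR = 4/8 × 100 = 50.0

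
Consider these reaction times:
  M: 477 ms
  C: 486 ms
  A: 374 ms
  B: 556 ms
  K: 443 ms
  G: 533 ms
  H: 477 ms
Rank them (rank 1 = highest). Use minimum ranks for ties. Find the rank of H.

Sorted (descending): 556, 533, 486, 477, 477, 443, 374
The 2 values of 477 occupy positions 4–5 → each gets rank 4.
H has value 477 ms → rank 4.

4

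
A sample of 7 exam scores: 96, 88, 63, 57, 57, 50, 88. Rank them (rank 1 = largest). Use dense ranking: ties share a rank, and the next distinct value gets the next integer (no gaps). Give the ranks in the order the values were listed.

Sorted (descending): 96, 88, 88, 63, 57, 57, 50
The 2 values of 88 share dense rank 2.
The 2 values of 57 share dense rank 4.
Remaining distinct values take the next consecutive integers.

1, 2, 3, 4, 4, 5, 2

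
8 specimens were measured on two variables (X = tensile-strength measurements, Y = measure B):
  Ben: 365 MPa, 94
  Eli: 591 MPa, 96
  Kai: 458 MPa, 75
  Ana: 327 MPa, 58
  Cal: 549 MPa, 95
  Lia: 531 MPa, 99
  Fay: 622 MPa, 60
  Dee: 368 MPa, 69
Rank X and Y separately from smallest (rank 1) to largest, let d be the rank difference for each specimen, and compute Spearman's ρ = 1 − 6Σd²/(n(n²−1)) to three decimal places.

0.357

Ranks of variable 1: 2, 7, 4, 1, 6, 5, 8, 3
Ranks of variable 2: 5, 7, 4, 1, 6, 8, 2, 3
d = r₁ − r₂: -3, 0, 0, 0, 0, -3, 6, 0
d²: 9, 0, 0, 0, 0, 9, 36, 0; Σd² = 54
ρ = 1 − 6·54/(8·63) = 1 − 324/504 = 0.357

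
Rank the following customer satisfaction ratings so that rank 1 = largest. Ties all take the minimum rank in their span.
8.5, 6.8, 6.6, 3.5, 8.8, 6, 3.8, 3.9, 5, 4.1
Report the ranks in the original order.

Sorted (descending): 8.8, 8.5, 6.8, 6.6, 6, 5, 4.1, 3.9, 3.8, 3.5
No ties — each value takes its position as its rank.

2, 3, 4, 10, 1, 5, 9, 8, 6, 7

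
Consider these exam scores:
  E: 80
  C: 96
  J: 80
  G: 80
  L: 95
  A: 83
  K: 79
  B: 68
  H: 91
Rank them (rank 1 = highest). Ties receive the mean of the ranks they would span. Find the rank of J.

6

Sorted (descending): 96, 95, 91, 83, 80, 80, 80, 79, 68
The 3 values of 80 occupy positions 5–7 → average rank 6.
J has value 80 → rank 6.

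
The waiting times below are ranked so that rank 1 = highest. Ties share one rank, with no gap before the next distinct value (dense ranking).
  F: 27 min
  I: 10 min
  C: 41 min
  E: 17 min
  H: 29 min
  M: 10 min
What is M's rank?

Sorted (descending): 41, 29, 27, 17, 10, 10
The 2 values of 10 share dense rank 5.
Remaining distinct values take the next consecutive integers.
M has value 10 min → rank 5.

5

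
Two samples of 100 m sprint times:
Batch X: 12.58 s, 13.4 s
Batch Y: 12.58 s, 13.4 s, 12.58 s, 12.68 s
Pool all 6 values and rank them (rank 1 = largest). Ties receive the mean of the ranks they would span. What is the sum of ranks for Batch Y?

14.5

Sorted (descending): 13.4, 13.4, 12.68, 12.58, 12.58, 12.58
The 2 values of 13.4 occupy positions 1–2 → average rank (1+2)/2 = 1.5.
The 3 values of 12.58 occupy positions 4–6 → average rank 5.
Batch Y values → pooled ranks: 12.58→5, 13.4→1.5, 12.58→5, 12.68→3
Rank sum = 5 + 1.5 + 5 + 3 = 14.5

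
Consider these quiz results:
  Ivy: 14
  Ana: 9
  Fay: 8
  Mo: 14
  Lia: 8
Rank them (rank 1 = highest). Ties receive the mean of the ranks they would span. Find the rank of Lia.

4.5

Sorted (descending): 14, 14, 9, 8, 8
The 2 values of 14 occupy positions 1–2 → average rank (1+2)/2 = 1.5.
The 2 values of 8 occupy positions 4–5 → average rank (4+5)/2 = 4.5.
Lia has value 8 → rank 4.5.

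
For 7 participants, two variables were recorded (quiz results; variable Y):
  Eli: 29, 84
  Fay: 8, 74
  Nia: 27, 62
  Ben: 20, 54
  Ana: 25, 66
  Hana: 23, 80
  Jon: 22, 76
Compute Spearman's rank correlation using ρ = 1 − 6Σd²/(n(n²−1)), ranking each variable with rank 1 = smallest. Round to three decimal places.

0.321

Ranks of variable 1: 7, 1, 6, 2, 5, 4, 3
Ranks of variable 2: 7, 4, 2, 1, 3, 6, 5
d = r₁ − r₂: 0, -3, 4, 1, 2, -2, -2
d²: 0, 9, 16, 1, 4, 4, 4; Σd² = 38
ρ = 1 − 6·38/(7·48) = 1 − 228/336 = 0.321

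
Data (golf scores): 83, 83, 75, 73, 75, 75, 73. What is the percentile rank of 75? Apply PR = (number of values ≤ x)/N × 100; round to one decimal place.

N = 7.
Strictly below 75: 2. Equal to 75: 3.
PR = 5/7 × 100 = 71.4

71.4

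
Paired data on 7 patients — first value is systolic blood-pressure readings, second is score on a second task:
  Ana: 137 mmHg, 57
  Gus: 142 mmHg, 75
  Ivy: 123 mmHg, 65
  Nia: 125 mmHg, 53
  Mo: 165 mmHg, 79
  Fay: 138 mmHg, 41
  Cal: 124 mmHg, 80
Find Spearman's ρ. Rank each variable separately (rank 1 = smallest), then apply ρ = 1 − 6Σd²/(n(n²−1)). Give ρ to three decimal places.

0.036

Ranks of variable 1: 4, 6, 1, 3, 7, 5, 2
Ranks of variable 2: 3, 5, 4, 2, 6, 1, 7
d = r₁ − r₂: 1, 1, -3, 1, 1, 4, -5
d²: 1, 1, 9, 1, 1, 16, 25; Σd² = 54
ρ = 1 − 6·54/(7·48) = 1 − 324/336 = 0.036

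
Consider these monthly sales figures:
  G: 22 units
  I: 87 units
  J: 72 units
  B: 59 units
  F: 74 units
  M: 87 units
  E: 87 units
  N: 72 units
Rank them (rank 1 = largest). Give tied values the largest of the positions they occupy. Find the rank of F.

4

Sorted (descending): 87, 87, 87, 74, 72, 72, 59, 22
The 3 values of 87 occupy positions 1–3 → each gets rank 3.
The 2 values of 72 occupy positions 5–6 → each gets rank 6.
F has value 74 units → rank 4.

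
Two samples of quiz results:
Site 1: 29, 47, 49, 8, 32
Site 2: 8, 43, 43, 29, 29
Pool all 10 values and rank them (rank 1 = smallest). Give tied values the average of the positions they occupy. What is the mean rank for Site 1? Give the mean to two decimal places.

Sorted (ascending): 8, 8, 29, 29, 29, 32, 43, 43, 47, 49
The 2 values of 8 occupy positions 1–2 → average rank (1+2)/2 = 1.5.
The 3 values of 29 occupy positions 3–5 → average rank 4.
The 2 values of 43 occupy positions 7–8 → average rank (7+8)/2 = 7.5.
Site 1 values → pooled ranks: 29→4, 47→9, 49→10, 8→1.5, 32→6
Mean rank = (4 + 9 + 10 + 1.5 + 6) / 5 = 6.10

6.10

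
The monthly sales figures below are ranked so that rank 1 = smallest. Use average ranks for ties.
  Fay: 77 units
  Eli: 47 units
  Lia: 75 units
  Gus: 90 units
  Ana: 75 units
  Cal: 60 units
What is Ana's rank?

3.5

Sorted (ascending): 47, 60, 75, 75, 77, 90
The 2 values of 75 occupy positions 3–4 → average rank (3+4)/2 = 3.5.
Ana has value 75 units → rank 3.5.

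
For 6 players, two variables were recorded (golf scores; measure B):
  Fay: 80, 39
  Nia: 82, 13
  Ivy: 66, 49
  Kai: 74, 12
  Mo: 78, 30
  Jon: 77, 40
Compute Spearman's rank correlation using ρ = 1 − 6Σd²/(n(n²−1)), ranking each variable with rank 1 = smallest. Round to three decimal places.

-0.371

Ranks of variable 1: 5, 6, 1, 2, 4, 3
Ranks of variable 2: 4, 2, 6, 1, 3, 5
d = r₁ − r₂: 1, 4, -5, 1, 1, -2
d²: 1, 16, 25, 1, 1, 4; Σd² = 48
ρ = 1 − 6·48/(6·35) = 1 − 288/210 = -0.371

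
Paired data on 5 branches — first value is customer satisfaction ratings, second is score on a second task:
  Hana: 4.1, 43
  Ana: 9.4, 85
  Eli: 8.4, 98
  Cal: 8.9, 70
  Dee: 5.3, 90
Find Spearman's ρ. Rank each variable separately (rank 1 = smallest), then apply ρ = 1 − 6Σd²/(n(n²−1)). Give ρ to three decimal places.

Ranks of variable 1: 1, 5, 3, 4, 2
Ranks of variable 2: 1, 3, 5, 2, 4
d = r₁ − r₂: 0, 2, -2, 2, -2
d²: 0, 4, 4, 4, 4; Σd² = 16
ρ = 1 − 6·16/(5·24) = 1 − 96/120 = 0.200

0.200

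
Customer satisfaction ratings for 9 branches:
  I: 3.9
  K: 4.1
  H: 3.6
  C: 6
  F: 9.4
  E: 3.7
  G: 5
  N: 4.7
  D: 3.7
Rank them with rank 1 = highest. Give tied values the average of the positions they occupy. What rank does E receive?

Sorted (descending): 9.4, 6, 5, 4.7, 4.1, 3.9, 3.7, 3.7, 3.6
The 2 values of 3.7 occupy positions 7–8 → average rank (7+8)/2 = 7.5.
E has value 3.7 → rank 7.5.

7.5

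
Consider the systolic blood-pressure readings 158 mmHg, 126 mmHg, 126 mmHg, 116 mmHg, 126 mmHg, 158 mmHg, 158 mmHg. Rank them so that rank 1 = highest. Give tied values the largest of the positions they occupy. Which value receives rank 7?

Sorted (descending): 158, 158, 158, 126, 126, 126, 116
The 3 values of 158 occupy positions 1–3 → each gets rank 3.
The 3 values of 126 occupy positions 4–6 → each gets rank 6.
Rank 7 → value 116.

116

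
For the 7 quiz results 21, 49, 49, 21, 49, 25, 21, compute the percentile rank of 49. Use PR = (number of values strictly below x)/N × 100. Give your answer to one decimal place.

57.1

N = 7.
Strictly below 49: 4. Equal to 49: 3.
PR = 4/7 × 100 = 57.1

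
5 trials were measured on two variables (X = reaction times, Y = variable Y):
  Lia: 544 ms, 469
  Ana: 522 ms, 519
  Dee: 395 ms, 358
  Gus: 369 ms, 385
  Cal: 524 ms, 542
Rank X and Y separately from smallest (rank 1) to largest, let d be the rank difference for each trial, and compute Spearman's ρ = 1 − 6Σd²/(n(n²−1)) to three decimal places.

0.600

Ranks of variable 1: 5, 3, 2, 1, 4
Ranks of variable 2: 3, 4, 1, 2, 5
d = r₁ − r₂: 2, -1, 1, -1, -1
d²: 4, 1, 1, 1, 1; Σd² = 8
ρ = 1 − 6·8/(5·24) = 1 − 48/120 = 0.600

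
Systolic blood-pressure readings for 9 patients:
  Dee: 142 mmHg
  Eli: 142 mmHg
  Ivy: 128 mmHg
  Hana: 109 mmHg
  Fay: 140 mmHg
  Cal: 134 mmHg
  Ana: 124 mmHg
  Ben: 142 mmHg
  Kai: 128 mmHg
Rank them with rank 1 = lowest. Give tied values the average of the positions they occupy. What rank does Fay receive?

Sorted (ascending): 109, 124, 128, 128, 134, 140, 142, 142, 142
The 2 values of 128 occupy positions 3–4 → average rank (3+4)/2 = 3.5.
The 3 values of 142 occupy positions 7–9 → average rank 8.
Fay has value 140 mmHg → rank 6.

6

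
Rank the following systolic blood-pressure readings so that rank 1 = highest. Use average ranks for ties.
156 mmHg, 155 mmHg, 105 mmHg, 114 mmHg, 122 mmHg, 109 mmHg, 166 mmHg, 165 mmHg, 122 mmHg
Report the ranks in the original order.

Sorted (descending): 166, 165, 156, 155, 122, 122, 114, 109, 105
The 2 values of 122 occupy positions 5–6 → average rank (5+6)/2 = 5.5.

3, 4, 9, 7, 5.5, 8, 1, 2, 5.5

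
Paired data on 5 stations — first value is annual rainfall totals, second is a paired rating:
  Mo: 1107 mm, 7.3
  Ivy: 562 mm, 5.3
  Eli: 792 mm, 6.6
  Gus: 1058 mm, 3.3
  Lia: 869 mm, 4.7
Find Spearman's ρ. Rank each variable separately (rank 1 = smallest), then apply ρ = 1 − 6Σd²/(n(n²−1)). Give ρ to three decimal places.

Ranks of variable 1: 5, 1, 2, 4, 3
Ranks of variable 2: 5, 3, 4, 1, 2
d = r₁ − r₂: 0, -2, -2, 3, 1
d²: 0, 4, 4, 9, 1; Σd² = 18
ρ = 1 − 6·18/(5·24) = 1 − 108/120 = 0.100

0.100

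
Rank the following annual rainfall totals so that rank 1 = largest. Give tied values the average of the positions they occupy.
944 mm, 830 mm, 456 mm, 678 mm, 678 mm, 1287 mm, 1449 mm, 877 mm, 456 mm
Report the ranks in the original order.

3, 5, 8.5, 6.5, 6.5, 2, 1, 4, 8.5

Sorted (descending): 1449, 1287, 944, 877, 830, 678, 678, 456, 456
The 2 values of 678 occupy positions 6–7 → average rank (6+7)/2 = 6.5.
The 2 values of 456 occupy positions 8–9 → average rank (8+9)/2 = 8.5.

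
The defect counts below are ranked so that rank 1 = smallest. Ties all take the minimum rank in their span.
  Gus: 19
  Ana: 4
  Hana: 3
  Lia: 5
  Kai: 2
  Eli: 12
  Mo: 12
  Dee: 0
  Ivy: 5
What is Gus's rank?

9

Sorted (ascending): 0, 2, 3, 4, 5, 5, 12, 12, 19
The 2 values of 5 occupy positions 5–6 → each gets rank 5.
The 2 values of 12 occupy positions 7–8 → each gets rank 7.
Gus has value 19 → rank 9.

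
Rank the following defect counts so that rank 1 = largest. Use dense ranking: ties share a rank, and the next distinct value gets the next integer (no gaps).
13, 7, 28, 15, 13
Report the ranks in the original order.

Sorted (descending): 28, 15, 13, 13, 7
The 2 values of 13 share dense rank 3.
Remaining distinct values take the next consecutive integers.

3, 4, 1, 2, 3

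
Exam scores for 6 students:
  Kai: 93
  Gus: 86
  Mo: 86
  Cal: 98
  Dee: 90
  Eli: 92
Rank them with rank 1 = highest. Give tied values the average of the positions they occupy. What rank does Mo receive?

Sorted (descending): 98, 93, 92, 90, 86, 86
The 2 values of 86 occupy positions 5–6 → average rank (5+6)/2 = 5.5.
Mo has value 86 → rank 5.5.

5.5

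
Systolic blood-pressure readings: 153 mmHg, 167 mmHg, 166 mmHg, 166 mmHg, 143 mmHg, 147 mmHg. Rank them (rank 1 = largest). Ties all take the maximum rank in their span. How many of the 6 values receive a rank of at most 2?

Sorted (descending): 167, 166, 166, 153, 147, 143
The 2 values of 166 occupy positions 2–3 → each gets rank 3.
Ranks ≤ 2: {1} → 1 value.

1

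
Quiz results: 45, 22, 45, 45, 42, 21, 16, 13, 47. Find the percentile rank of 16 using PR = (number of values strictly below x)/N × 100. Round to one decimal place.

N = 9.
Strictly below 16: 1. Equal to 16: 1.
PR = 1/9 × 100 = 11.1

11.1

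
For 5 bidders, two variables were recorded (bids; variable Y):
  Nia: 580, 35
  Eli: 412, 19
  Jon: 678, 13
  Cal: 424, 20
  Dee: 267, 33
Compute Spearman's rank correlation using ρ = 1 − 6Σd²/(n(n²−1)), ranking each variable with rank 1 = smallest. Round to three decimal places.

-0.300

Ranks of variable 1: 4, 2, 5, 3, 1
Ranks of variable 2: 5, 2, 1, 3, 4
d = r₁ − r₂: -1, 0, 4, 0, -3
d²: 1, 0, 16, 0, 9; Σd² = 26
ρ = 1 − 6·26/(5·24) = 1 − 156/120 = -0.300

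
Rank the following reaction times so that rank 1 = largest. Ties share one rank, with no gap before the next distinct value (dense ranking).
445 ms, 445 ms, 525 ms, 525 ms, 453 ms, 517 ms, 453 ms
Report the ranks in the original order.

4, 4, 1, 1, 3, 2, 3

Sorted (descending): 525, 525, 517, 453, 453, 445, 445
The 2 values of 525 share dense rank 1.
The 2 values of 453 share dense rank 3.
The 2 values of 445 share dense rank 4.
Remaining distinct values take the next consecutive integers.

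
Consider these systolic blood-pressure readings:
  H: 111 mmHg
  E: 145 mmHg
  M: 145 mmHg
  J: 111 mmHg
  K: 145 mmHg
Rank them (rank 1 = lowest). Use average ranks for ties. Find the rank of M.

Sorted (ascending): 111, 111, 145, 145, 145
The 2 values of 111 occupy positions 1–2 → average rank (1+2)/2 = 1.5.
The 3 values of 145 occupy positions 3–5 → average rank 4.
M has value 145 mmHg → rank 4.

4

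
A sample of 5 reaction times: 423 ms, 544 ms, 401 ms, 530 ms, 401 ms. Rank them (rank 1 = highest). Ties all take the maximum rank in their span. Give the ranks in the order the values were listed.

Sorted (descending): 544, 530, 423, 401, 401
The 2 values of 401 occupy positions 4–5 → each gets rank 5.

3, 1, 5, 2, 5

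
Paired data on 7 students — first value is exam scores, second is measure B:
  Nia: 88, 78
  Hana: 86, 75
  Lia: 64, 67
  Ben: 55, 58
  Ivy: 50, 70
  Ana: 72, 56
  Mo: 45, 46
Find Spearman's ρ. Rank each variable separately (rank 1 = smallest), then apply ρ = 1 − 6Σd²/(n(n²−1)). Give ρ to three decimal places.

Ranks of variable 1: 7, 6, 4, 3, 2, 5, 1
Ranks of variable 2: 7, 6, 4, 3, 5, 2, 1
d = r₁ − r₂: 0, 0, 0, 0, -3, 3, 0
d²: 0, 0, 0, 0, 9, 9, 0; Σd² = 18
ρ = 1 − 6·18/(7·48) = 1 − 108/336 = 0.679

0.679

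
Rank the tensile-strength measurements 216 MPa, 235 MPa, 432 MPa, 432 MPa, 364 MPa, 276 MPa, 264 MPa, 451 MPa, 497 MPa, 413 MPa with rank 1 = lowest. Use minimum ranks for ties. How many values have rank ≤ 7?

Sorted (ascending): 216, 235, 264, 276, 364, 413, 432, 432, 451, 497
The 2 values of 432 occupy positions 7–8 → each gets rank 7.
Ranks ≤ 7: {1, 2, 3, 4, 5, 6, 7, 7} → 8 values.

8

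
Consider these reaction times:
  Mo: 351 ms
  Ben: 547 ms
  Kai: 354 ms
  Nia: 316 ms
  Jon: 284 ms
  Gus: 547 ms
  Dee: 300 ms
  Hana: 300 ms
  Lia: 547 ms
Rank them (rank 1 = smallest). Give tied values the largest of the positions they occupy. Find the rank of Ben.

Sorted (ascending): 284, 300, 300, 316, 351, 354, 547, 547, 547
The 2 values of 300 occupy positions 2–3 → each gets rank 3.
The 3 values of 547 occupy positions 7–9 → each gets rank 9.
Ben has value 547 ms → rank 9.

9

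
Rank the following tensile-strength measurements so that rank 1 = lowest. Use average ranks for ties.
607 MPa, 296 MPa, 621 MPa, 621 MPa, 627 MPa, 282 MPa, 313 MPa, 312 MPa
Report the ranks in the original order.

5, 2, 6.5, 6.5, 8, 1, 4, 3

Sorted (ascending): 282, 296, 312, 313, 607, 621, 621, 627
The 2 values of 621 occupy positions 6–7 → average rank (6+7)/2 = 6.5.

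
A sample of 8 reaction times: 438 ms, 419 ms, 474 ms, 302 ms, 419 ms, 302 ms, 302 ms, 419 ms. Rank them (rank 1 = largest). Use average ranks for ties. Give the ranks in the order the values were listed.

2, 4, 1, 7, 4, 7, 7, 4

Sorted (descending): 474, 438, 419, 419, 419, 302, 302, 302
The 3 values of 419 occupy positions 3–5 → average rank 4.
The 3 values of 302 occupy positions 6–8 → average rank 7.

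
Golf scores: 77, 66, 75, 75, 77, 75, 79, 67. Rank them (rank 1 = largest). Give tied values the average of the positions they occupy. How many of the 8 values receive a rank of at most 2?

Sorted (descending): 79, 77, 77, 75, 75, 75, 67, 66
The 2 values of 77 occupy positions 2–3 → average rank (2+3)/2 = 2.5.
The 3 values of 75 occupy positions 4–6 → average rank 5.
Ranks ≤ 2: {1} → 1 value.

1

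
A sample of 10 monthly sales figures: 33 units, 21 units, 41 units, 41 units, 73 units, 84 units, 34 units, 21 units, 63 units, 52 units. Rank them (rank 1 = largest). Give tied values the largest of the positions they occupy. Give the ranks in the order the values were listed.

8, 10, 6, 6, 2, 1, 7, 10, 3, 4

Sorted (descending): 84, 73, 63, 52, 41, 41, 34, 33, 21, 21
The 2 values of 41 occupy positions 5–6 → each gets rank 6.
The 2 values of 21 occupy positions 9–10 → each gets rank 10.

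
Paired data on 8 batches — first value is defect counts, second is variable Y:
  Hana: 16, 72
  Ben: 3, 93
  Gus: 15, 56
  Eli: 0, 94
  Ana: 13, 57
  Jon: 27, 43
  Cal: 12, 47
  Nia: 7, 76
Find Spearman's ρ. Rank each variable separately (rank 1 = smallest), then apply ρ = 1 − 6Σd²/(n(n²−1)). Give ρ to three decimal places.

-0.786

Ranks of variable 1: 7, 2, 6, 1, 5, 8, 4, 3
Ranks of variable 2: 5, 7, 3, 8, 4, 1, 2, 6
d = r₁ − r₂: 2, -5, 3, -7, 1, 7, 2, -3
d²: 4, 25, 9, 49, 1, 49, 4, 9; Σd² = 150
ρ = 1 − 6·150/(8·63) = 1 − 900/504 = -0.786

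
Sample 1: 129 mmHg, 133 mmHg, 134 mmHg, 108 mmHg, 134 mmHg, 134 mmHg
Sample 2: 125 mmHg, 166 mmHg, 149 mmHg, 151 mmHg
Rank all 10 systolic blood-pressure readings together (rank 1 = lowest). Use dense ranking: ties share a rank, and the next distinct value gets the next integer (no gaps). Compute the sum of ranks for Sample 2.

Sorted (ascending): 108, 125, 129, 133, 134, 134, 134, 149, 151, 166
The 3 values of 134 share dense rank 5.
Remaining distinct values take the next consecutive integers.
Sample 2 values → pooled ranks: 125→2, 166→8, 149→6, 151→7
Rank sum = 2 + 8 + 6 + 7 = 23

23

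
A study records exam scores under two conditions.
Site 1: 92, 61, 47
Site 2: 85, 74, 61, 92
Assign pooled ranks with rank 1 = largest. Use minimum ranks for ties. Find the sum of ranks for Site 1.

Sorted (descending): 92, 92, 85, 74, 61, 61, 47
The 2 values of 92 occupy positions 1–2 → each gets rank 1.
The 2 values of 61 occupy positions 5–6 → each gets rank 5.
Site 1 values → pooled ranks: 92→1, 61→5, 47→7
Rank sum = 1 + 5 + 7 = 13

13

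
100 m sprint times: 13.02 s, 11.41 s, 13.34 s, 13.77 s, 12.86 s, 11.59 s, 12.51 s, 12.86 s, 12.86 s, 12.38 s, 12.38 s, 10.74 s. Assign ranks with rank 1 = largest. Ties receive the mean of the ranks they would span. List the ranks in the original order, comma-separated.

3, 11, 2, 1, 5, 10, 7, 5, 5, 8.5, 8.5, 12

Sorted (descending): 13.77, 13.34, 13.02, 12.86, 12.86, 12.86, 12.51, 12.38, 12.38, 11.59, 11.41, 10.74
The 3 values of 12.86 occupy positions 4–6 → average rank 5.
The 2 values of 12.38 occupy positions 8–9 → average rank (8+9)/2 = 8.5.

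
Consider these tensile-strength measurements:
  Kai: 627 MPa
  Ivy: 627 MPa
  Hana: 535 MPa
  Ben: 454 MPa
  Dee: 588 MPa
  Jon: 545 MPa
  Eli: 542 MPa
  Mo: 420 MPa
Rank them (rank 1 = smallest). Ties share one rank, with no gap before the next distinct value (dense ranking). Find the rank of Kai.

7

Sorted (ascending): 420, 454, 535, 542, 545, 588, 627, 627
The 2 values of 627 share dense rank 7.
Remaining distinct values take the next consecutive integers.
Kai has value 627 MPa → rank 7.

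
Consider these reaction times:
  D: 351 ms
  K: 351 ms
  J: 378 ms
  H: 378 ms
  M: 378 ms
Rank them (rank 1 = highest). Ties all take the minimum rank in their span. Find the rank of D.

Sorted (descending): 378, 378, 378, 351, 351
The 3 values of 378 occupy positions 1–3 → each gets rank 1.
The 2 values of 351 occupy positions 4–5 → each gets rank 4.
D has value 351 ms → rank 4.

4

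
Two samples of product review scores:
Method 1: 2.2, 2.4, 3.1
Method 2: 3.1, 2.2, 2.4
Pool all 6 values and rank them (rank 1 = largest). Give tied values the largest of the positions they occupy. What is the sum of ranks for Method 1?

Sorted (descending): 3.1, 3.1, 2.4, 2.4, 2.2, 2.2
The 2 values of 3.1 occupy positions 1–2 → each gets rank 2.
The 2 values of 2.4 occupy positions 3–4 → each gets rank 4.
The 2 values of 2.2 occupy positions 5–6 → each gets rank 6.
Method 1 values → pooled ranks: 2.2→6, 2.4→4, 3.1→2
Rank sum = 6 + 4 + 2 = 12

12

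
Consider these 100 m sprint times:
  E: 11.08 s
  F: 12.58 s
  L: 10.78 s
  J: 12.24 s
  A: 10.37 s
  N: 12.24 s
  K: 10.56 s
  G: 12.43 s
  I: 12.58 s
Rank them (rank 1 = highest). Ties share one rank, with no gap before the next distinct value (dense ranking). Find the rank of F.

Sorted (descending): 12.58, 12.58, 12.43, 12.24, 12.24, 11.08, 10.78, 10.56, 10.37
The 2 values of 12.58 share dense rank 1.
The 2 values of 12.24 share dense rank 3.
Remaining distinct values take the next consecutive integers.
F has value 12.58 s → rank 1.

1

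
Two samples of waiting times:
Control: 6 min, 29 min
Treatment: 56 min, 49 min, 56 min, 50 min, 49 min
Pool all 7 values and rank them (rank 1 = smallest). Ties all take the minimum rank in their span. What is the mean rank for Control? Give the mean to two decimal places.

1.50

Sorted (ascending): 6, 29, 49, 49, 50, 56, 56
The 2 values of 49 occupy positions 3–4 → each gets rank 3.
The 2 values of 56 occupy positions 6–7 → each gets rank 6.
Control values → pooled ranks: 6→1, 29→2
Mean rank = (1 + 2) / 2 = 1.50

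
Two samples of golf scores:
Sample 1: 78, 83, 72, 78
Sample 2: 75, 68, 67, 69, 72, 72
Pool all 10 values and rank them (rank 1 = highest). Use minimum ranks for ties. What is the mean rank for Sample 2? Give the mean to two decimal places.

6.83

Sorted (descending): 83, 78, 78, 75, 72, 72, 72, 69, 68, 67
The 2 values of 78 occupy positions 2–3 → each gets rank 2.
The 3 values of 72 occupy positions 5–7 → each gets rank 5.
Sample 2 values → pooled ranks: 75→4, 68→9, 67→10, 69→8, 72→5, 72→5
Mean rank = (4 + 9 + 10 + 8 + 5 + 5) / 6 = 6.83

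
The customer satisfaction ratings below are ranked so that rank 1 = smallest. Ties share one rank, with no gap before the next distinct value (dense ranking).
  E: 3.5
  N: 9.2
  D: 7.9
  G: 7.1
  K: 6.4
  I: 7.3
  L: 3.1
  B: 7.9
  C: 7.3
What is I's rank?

Sorted (ascending): 3.1, 3.5, 6.4, 7.1, 7.3, 7.3, 7.9, 7.9, 9.2
The 2 values of 7.3 share dense rank 5.
The 2 values of 7.9 share dense rank 6.
Remaining distinct values take the next consecutive integers.
I has value 7.3 → rank 5.

5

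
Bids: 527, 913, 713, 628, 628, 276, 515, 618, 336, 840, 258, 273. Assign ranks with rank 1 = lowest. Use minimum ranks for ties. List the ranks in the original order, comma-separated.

6, 12, 10, 8, 8, 3, 5, 7, 4, 11, 1, 2

Sorted (ascending): 258, 273, 276, 336, 515, 527, 618, 628, 628, 713, 840, 913
The 2 values of 628 occupy positions 8–9 → each gets rank 8.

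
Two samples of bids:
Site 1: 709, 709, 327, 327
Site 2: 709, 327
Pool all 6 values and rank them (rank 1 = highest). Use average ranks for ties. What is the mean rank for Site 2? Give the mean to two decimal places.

Sorted (descending): 709, 709, 709, 327, 327, 327
The 3 values of 709 occupy positions 1–3 → average rank 2.
The 3 values of 327 occupy positions 4–6 → average rank 5.
Site 2 values → pooled ranks: 709→2, 327→5
Mean rank = (2 + 5) / 2 = 3.50

3.50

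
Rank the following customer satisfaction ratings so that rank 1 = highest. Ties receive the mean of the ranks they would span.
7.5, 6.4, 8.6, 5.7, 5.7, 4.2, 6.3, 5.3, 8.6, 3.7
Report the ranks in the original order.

Sorted (descending): 8.6, 8.6, 7.5, 6.4, 6.3, 5.7, 5.7, 5.3, 4.2, 3.7
The 2 values of 8.6 occupy positions 1–2 → average rank (1+2)/2 = 1.5.
The 2 values of 5.7 occupy positions 6–7 → average rank (6+7)/2 = 6.5.

3, 4, 1.5, 6.5, 6.5, 9, 5, 8, 1.5, 10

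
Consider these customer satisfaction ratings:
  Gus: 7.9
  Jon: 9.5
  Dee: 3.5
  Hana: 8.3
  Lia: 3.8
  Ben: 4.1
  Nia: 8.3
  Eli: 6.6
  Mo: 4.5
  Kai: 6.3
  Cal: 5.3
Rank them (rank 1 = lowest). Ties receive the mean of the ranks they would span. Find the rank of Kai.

Sorted (ascending): 3.5, 3.8, 4.1, 4.5, 5.3, 6.3, 6.6, 7.9, 8.3, 8.3, 9.5
The 2 values of 8.3 occupy positions 9–10 → average rank (9+10)/2 = 9.5.
Kai has value 6.3 → rank 6.

6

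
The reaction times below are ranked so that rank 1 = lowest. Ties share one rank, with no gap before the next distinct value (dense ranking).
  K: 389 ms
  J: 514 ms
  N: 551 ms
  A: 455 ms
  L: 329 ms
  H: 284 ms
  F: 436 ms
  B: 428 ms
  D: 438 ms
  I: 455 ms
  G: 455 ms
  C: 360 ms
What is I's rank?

8

Sorted (ascending): 284, 329, 360, 389, 428, 436, 438, 455, 455, 455, 514, 551
The 3 values of 455 share dense rank 8.
Remaining distinct values take the next consecutive integers.
I has value 455 ms → rank 8.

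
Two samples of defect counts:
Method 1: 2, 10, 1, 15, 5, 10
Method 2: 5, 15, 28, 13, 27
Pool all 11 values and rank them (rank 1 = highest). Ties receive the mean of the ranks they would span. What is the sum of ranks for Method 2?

20

Sorted (descending): 28, 27, 15, 15, 13, 10, 10, 5, 5, 2, 1
The 2 values of 15 occupy positions 3–4 → average rank (3+4)/2 = 3.5.
The 2 values of 10 occupy positions 6–7 → average rank (6+7)/2 = 6.5.
The 2 values of 5 occupy positions 8–9 → average rank (8+9)/2 = 8.5.
Method 2 values → pooled ranks: 5→8.5, 15→3.5, 28→1, 13→5, 27→2
Rank sum = 8.5 + 3.5 + 1 + 5 + 2 = 20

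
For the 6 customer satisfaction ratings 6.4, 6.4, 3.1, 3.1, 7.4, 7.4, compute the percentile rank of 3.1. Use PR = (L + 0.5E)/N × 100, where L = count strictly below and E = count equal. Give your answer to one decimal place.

N = 6.
Strictly below 3.1: 0. Equal to 3.1: 2.
PR = (0 + 0.5·2)/6 × 100 = 16.7

16.7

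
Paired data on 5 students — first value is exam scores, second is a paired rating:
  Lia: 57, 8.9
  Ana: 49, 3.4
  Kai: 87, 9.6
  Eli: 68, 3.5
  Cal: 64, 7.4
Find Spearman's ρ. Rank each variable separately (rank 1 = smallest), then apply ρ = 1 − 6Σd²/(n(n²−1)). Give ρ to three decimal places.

Ranks of variable 1: 2, 1, 5, 4, 3
Ranks of variable 2: 4, 1, 5, 2, 3
d = r₁ − r₂: -2, 0, 0, 2, 0
d²: 4, 0, 0, 4, 0; Σd² = 8
ρ = 1 − 6·8/(5·24) = 1 − 48/120 = 0.600

0.600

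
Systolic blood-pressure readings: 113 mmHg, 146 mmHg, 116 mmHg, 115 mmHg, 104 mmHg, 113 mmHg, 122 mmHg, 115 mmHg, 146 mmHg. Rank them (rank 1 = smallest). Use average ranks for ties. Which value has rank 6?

116

Sorted (ascending): 104, 113, 113, 115, 115, 116, 122, 146, 146
The 2 values of 113 occupy positions 2–3 → average rank (2+3)/2 = 2.5.
The 2 values of 115 occupy positions 4–5 → average rank (4+5)/2 = 4.5.
The 2 values of 146 occupy positions 8–9 → average rank (8+9)/2 = 8.5.
Rank 6 → value 116.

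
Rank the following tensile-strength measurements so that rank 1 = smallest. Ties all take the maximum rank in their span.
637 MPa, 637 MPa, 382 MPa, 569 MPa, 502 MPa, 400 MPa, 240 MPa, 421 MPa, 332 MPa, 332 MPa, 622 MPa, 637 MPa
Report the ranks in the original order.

12, 12, 4, 8, 7, 5, 1, 6, 3, 3, 9, 12

Sorted (ascending): 240, 332, 332, 382, 400, 421, 502, 569, 622, 637, 637, 637
The 2 values of 332 occupy positions 2–3 → each gets rank 3.
The 3 values of 637 occupy positions 10–12 → each gets rank 12.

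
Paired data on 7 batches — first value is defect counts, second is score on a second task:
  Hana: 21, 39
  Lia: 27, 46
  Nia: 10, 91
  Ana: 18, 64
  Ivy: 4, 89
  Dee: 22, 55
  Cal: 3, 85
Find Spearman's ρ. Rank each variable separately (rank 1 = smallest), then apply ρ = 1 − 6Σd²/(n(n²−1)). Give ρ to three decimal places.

-0.750

Ranks of variable 1: 5, 7, 3, 4, 2, 6, 1
Ranks of variable 2: 1, 2, 7, 4, 6, 3, 5
d = r₁ − r₂: 4, 5, -4, 0, -4, 3, -4
d²: 16, 25, 16, 0, 16, 9, 16; Σd² = 98
ρ = 1 − 6·98/(7·48) = 1 − 588/336 = -0.750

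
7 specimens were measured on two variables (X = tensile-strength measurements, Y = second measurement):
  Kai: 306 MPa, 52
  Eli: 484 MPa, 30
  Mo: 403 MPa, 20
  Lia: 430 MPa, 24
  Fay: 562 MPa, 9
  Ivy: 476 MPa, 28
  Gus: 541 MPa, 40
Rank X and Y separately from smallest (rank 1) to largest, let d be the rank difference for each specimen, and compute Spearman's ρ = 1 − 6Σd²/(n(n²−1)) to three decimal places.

Ranks of variable 1: 1, 5, 2, 3, 7, 4, 6
Ranks of variable 2: 7, 5, 2, 3, 1, 4, 6
d = r₁ − r₂: -6, 0, 0, 0, 6, 0, 0
d²: 36, 0, 0, 0, 36, 0, 0; Σd² = 72
ρ = 1 − 6·72/(7·48) = 1 − 432/336 = -0.286

-0.286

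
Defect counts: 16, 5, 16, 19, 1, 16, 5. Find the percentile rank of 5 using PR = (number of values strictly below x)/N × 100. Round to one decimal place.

14.3

N = 7.
Strictly below 5: 1. Equal to 5: 2.
PR = 1/7 × 100 = 14.3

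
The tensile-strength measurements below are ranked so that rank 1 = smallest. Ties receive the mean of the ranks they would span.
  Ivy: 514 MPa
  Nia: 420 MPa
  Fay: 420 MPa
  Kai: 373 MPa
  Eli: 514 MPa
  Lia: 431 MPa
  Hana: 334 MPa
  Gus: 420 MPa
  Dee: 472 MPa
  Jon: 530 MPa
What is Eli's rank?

Sorted (ascending): 334, 373, 420, 420, 420, 431, 472, 514, 514, 530
The 3 values of 420 occupy positions 3–5 → average rank 4.
The 2 values of 514 occupy positions 8–9 → average rank (8+9)/2 = 8.5.
Eli has value 514 MPa → rank 8.5.

8.5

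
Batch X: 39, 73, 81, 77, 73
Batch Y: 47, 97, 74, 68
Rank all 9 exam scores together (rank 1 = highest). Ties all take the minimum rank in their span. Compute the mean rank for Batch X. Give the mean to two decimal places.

4.80

Sorted (descending): 97, 81, 77, 74, 73, 73, 68, 47, 39
The 2 values of 73 occupy positions 5–6 → each gets rank 5.
Batch X values → pooled ranks: 39→9, 73→5, 81→2, 77→3, 73→5
Mean rank = (9 + 5 + 2 + 3 + 5) / 5 = 4.80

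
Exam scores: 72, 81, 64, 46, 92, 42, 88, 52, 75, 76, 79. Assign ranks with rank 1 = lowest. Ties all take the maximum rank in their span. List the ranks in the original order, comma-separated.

5, 9, 4, 2, 11, 1, 10, 3, 6, 7, 8

Sorted (ascending): 42, 46, 52, 64, 72, 75, 76, 79, 81, 88, 92
No ties — each value takes its position as its rank.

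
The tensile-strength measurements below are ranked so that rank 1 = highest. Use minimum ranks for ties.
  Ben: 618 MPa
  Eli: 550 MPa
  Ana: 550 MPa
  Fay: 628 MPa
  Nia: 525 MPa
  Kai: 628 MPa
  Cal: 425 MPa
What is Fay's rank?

Sorted (descending): 628, 628, 618, 550, 550, 525, 425
The 2 values of 628 occupy positions 1–2 → each gets rank 1.
The 2 values of 550 occupy positions 4–5 → each gets rank 4.
Fay has value 628 MPa → rank 1.

1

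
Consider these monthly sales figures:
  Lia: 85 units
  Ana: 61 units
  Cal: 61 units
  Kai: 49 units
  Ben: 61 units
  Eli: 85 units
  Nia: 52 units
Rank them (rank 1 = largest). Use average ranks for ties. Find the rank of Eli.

1.5

Sorted (descending): 85, 85, 61, 61, 61, 52, 49
The 2 values of 85 occupy positions 1–2 → average rank (1+2)/2 = 1.5.
The 3 values of 61 occupy positions 3–5 → average rank 4.
Eli has value 85 units → rank 1.5.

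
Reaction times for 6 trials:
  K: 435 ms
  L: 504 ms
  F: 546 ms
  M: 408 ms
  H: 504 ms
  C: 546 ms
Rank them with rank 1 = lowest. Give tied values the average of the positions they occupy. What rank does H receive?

Sorted (ascending): 408, 435, 504, 504, 546, 546
The 2 values of 504 occupy positions 3–4 → average rank (3+4)/2 = 3.5.
The 2 values of 546 occupy positions 5–6 → average rank (5+6)/2 = 5.5.
H has value 504 ms → rank 3.5.

3.5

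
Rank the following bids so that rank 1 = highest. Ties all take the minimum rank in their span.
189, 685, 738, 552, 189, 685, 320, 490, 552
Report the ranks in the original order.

Sorted (descending): 738, 685, 685, 552, 552, 490, 320, 189, 189
The 2 values of 685 occupy positions 2–3 → each gets rank 2.
The 2 values of 552 occupy positions 4–5 → each gets rank 4.
The 2 values of 189 occupy positions 8–9 → each gets rank 8.

8, 2, 1, 4, 8, 2, 7, 6, 4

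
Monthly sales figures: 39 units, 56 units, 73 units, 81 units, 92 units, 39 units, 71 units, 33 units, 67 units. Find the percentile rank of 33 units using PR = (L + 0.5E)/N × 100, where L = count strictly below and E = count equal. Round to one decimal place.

N = 9.
Strictly below 33: 0. Equal to 33: 1.
PR = (0 + 0.5·1)/9 × 100 = 5.6

5.6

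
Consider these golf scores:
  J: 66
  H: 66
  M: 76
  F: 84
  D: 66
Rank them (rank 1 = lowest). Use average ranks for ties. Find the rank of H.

Sorted (ascending): 66, 66, 66, 76, 84
The 3 values of 66 occupy positions 1–3 → average rank 2.
H has value 66 → rank 2.

2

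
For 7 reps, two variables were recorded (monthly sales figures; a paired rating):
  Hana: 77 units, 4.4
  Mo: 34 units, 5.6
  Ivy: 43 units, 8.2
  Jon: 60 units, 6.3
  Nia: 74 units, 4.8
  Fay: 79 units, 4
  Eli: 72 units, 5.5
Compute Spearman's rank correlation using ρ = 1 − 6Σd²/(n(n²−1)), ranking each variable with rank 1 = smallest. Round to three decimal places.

Ranks of variable 1: 6, 1, 2, 3, 5, 7, 4
Ranks of variable 2: 2, 5, 7, 6, 3, 1, 4
d = r₁ − r₂: 4, -4, -5, -3, 2, 6, 0
d²: 16, 16, 25, 9, 4, 36, 0; Σd² = 106
ρ = 1 − 6·106/(7·48) = 1 − 636/336 = -0.893

-0.893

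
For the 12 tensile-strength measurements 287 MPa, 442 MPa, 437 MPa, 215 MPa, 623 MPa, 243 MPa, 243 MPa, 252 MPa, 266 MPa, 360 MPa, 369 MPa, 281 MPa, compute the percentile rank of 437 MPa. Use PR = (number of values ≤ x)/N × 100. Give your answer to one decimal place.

83.3

N = 12.
Strictly below 437: 9. Equal to 437: 1.
PR = 10/12 × 100 = 83.3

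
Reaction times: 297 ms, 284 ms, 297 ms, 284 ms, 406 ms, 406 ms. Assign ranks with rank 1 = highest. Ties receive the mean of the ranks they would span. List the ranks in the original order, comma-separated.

Sorted (descending): 406, 406, 297, 297, 284, 284
The 2 values of 406 occupy positions 1–2 → average rank (1+2)/2 = 1.5.
The 2 values of 297 occupy positions 3–4 → average rank (3+4)/2 = 3.5.
The 2 values of 284 occupy positions 5–6 → average rank (5+6)/2 = 5.5.

3.5, 5.5, 3.5, 5.5, 1.5, 1.5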